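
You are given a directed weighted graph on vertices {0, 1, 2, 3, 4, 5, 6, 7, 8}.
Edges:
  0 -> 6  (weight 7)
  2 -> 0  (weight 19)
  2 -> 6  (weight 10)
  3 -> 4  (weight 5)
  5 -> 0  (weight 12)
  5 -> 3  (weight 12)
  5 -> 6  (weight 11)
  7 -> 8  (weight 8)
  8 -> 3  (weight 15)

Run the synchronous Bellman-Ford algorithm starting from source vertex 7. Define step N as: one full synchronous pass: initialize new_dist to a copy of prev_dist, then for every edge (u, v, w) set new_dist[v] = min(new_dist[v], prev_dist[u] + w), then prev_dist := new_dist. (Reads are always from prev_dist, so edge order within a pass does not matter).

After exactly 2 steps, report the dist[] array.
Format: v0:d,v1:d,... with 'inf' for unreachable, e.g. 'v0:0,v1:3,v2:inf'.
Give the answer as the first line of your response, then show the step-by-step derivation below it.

v0:inf,v1:inf,v2:inf,v3:23,v4:inf,v5:inf,v6:inf,v7:0,v8:8

step 1: dist = v0:inf,v1:inf,v2:inf,v3:inf,v4:inf,v5:inf,v6:inf,v7:0,v8:8
step 2: dist = v0:inf,v1:inf,v2:inf,v3:23,v4:inf,v5:inf,v6:inf,v7:0,v8:8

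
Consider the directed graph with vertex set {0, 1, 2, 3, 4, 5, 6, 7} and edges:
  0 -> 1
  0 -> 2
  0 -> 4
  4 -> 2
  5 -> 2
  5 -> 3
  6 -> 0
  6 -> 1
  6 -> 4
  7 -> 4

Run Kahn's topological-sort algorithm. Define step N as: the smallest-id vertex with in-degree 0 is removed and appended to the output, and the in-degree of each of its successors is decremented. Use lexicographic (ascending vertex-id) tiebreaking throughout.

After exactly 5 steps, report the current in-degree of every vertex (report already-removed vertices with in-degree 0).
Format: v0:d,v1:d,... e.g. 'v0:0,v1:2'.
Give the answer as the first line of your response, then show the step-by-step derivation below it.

v0:0,v1:0,v2:1,v3:0,v4:1,v5:0,v6:0,v7:0

step 1: output 5; order=[5]; indeg=(1,2,2,0,3,0,0,0)
step 2: output 3; order=[5,3]; indeg=(1,2,2,0,3,0,0,0)
step 3: output 6; order=[5,3,6]; indeg=(0,1,2,0,2,0,0,0)
step 4: output 0; order=[5,3,6,0]; indeg=(0,0,1,0,1,0,0,0)
step 5: output 1; order=[5,3,6,0,1]; indeg=(0,0,1,0,1,0,0,0)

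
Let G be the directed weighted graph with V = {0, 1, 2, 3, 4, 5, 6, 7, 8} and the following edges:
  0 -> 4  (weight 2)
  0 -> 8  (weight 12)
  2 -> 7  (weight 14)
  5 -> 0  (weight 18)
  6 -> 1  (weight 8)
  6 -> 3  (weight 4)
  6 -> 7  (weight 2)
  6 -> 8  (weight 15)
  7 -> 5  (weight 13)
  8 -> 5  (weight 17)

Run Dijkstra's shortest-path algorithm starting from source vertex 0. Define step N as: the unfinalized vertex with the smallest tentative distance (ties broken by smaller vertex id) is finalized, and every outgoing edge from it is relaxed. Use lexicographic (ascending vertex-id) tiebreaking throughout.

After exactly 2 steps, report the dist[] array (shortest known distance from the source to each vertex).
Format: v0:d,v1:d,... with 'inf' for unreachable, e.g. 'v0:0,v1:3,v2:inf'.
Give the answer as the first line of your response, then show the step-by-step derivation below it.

v0:0,v1:inf,v2:inf,v3:inf,v4:2,v5:inf,v6:inf,v7:inf,v8:12

step 1: dist = v0:0,v1:inf,v2:inf,v3:inf,v4:2,v5:inf,v6:inf,v7:inf,v8:12
step 2: dist = v0:0,v1:inf,v2:inf,v3:inf,v4:2,v5:inf,v6:inf,v7:inf,v8:12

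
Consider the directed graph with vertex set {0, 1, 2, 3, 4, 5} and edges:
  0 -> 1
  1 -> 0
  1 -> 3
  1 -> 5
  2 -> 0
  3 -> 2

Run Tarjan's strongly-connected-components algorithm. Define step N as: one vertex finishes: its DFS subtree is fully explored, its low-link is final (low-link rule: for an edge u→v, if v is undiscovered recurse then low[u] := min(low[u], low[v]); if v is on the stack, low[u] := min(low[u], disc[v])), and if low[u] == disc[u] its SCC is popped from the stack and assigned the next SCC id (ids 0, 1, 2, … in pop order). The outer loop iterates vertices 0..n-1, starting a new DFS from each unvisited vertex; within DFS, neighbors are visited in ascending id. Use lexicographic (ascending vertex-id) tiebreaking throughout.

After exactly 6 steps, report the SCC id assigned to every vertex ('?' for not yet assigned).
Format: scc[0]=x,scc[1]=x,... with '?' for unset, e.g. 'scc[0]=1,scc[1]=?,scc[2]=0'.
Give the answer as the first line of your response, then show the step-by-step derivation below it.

scc[0]=1,scc[1]=1,scc[2]=1,scc[3]=1,scc[4]=2,scc[5]=0

step 1: low=(low[0]=0,low[1]=0,low[2]=0,low[3]=2,low[4]=?,low[5]=?); scc=(scc[0]=?,scc[1]=?,scc[2]=?,scc[3]=?,scc[4]=?,scc[5]=?)
step 2: low=(low[0]=0,low[1]=0,low[2]=0,low[3]=0,low[4]=?,low[5]=?); scc=(scc[0]=?,scc[1]=?,scc[2]=?,scc[3]=?,scc[4]=?,scc[5]=?)
step 3: low=(low[0]=0,low[1]=0,low[2]=0,low[3]=0,low[4]=?,low[5]=4); scc=(scc[0]=?,scc[1]=?,scc[2]=?,scc[3]=?,scc[4]=?,scc[5]=0)
step 4: low=(low[0]=0,low[1]=0,low[2]=0,low[3]=0,low[4]=?,low[5]=4); scc=(scc[0]=?,scc[1]=?,scc[2]=?,scc[3]=?,scc[4]=?,scc[5]=0)
step 5: low=(low[0]=0,low[1]=0,low[2]=0,low[3]=0,low[4]=?,low[5]=4); scc=(scc[0]=1,scc[1]=1,scc[2]=1,scc[3]=1,scc[4]=?,scc[5]=0)
step 6: low=(low[0]=0,low[1]=0,low[2]=0,low[3]=0,low[4]=5,low[5]=4); scc=(scc[0]=1,scc[1]=1,scc[2]=1,scc[3]=1,scc[4]=2,scc[5]=0)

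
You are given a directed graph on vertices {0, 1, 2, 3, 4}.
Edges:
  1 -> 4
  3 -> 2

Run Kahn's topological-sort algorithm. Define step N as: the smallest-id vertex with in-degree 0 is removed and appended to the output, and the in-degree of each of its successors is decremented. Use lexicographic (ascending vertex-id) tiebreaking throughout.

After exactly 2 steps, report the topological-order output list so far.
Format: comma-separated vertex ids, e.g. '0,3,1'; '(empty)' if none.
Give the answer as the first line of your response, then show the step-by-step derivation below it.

0,1

step 1: output 0; order=[0]; indeg=(0,0,1,0,1)
step 2: output 1; order=[0,1]; indeg=(0,0,1,0,0)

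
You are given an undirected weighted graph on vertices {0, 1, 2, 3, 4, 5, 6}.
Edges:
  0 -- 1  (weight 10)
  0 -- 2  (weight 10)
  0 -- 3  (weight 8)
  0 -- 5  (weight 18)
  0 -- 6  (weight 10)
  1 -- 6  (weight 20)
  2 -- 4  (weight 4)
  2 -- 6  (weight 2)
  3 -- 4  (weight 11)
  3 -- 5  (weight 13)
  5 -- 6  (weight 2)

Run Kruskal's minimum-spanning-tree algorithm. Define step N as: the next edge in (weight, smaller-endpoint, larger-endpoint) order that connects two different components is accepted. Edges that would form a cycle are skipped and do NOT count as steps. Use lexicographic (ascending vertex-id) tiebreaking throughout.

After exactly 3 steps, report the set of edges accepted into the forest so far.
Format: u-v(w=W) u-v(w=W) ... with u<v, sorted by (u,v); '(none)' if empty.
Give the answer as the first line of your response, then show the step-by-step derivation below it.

2-4(w=4) 2-6(w=2) 5-6(w=2)

step 1: add edge 2-6 (w=2); MST = {2-6(w=2)}
step 2: add edge 5-6 (w=2); MST = {2-6(w=2) 5-6(w=2)}
step 3: add edge 2-4 (w=4); MST = {2-4(w=4) 2-6(w=2) 5-6(w=2)}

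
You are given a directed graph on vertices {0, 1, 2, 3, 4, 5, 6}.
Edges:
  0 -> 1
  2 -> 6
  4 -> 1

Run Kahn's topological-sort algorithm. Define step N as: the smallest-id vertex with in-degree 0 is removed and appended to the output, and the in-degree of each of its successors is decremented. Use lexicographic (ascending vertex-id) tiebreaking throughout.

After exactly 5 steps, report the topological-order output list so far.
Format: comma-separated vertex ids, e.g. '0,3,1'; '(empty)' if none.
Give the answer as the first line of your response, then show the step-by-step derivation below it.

0,2,3,4,1

step 1: output 0; order=[0]; indeg=(0,1,0,0,0,0,1)
step 2: output 2; order=[0,2]; indeg=(0,1,0,0,0,0,0)
step 3: output 3; order=[0,2,3]; indeg=(0,1,0,0,0,0,0)
step 4: output 4; order=[0,2,3,4]; indeg=(0,0,0,0,0,0,0)
step 5: output 1; order=[0,2,3,4,1]; indeg=(0,0,0,0,0,0,0)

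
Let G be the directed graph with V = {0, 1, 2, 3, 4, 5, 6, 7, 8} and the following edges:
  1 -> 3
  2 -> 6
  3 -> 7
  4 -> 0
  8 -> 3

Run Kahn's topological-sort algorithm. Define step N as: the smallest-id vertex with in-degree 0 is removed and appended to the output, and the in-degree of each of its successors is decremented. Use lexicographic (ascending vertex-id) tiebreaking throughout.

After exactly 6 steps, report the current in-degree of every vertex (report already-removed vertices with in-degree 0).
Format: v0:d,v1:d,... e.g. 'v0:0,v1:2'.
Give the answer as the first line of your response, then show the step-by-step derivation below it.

v0:0,v1:0,v2:0,v3:1,v4:0,v5:0,v6:0,v7:1,v8:0

step 1: output 1; order=[1]; indeg=(1,0,0,1,0,0,1,1,0)
step 2: output 2; order=[1,2]; indeg=(1,0,0,1,0,0,0,1,0)
step 3: output 4; order=[1,2,4]; indeg=(0,0,0,1,0,0,0,1,0)
step 4: output 0; order=[1,2,4,0]; indeg=(0,0,0,1,0,0,0,1,0)
step 5: output 5; order=[1,2,4,0,5]; indeg=(0,0,0,1,0,0,0,1,0)
step 6: output 6; order=[1,2,4,0,5,6]; indeg=(0,0,0,1,0,0,0,1,0)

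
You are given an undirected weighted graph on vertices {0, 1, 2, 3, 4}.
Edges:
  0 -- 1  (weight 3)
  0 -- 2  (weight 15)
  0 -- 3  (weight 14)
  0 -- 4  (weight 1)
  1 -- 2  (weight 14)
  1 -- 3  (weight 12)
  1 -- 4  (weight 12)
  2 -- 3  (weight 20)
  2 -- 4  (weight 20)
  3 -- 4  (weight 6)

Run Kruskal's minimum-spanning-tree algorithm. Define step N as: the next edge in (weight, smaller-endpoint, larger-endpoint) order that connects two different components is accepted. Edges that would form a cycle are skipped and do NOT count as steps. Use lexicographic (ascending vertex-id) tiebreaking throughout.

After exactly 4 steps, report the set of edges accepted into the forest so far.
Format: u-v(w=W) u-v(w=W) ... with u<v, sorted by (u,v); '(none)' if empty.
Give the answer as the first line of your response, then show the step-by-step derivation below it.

0-1(w=3) 0-4(w=1) 1-2(w=14) 3-4(w=6)

step 1: add edge 0-4 (w=1); MST = {0-4(w=1)}
step 2: add edge 0-1 (w=3); MST = {0-1(w=3) 0-4(w=1)}
step 3: add edge 3-4 (w=6); MST = {0-1(w=3) 0-4(w=1) 3-4(w=6)}
step 4: add edge 1-2 (w=14); MST = {0-1(w=3) 0-4(w=1) 1-2(w=14) 3-4(w=6)}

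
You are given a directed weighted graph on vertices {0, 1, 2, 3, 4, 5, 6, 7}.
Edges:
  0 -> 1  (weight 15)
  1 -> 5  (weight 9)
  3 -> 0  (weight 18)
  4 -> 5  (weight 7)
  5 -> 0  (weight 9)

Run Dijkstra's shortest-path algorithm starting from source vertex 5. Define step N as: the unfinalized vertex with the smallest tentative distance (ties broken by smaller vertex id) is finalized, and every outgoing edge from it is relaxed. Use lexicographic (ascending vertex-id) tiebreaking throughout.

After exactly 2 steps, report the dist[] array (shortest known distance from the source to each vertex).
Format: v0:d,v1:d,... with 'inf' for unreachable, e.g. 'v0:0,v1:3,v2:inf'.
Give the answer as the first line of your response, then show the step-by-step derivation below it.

v0:9,v1:24,v2:inf,v3:inf,v4:inf,v5:0,v6:inf,v7:inf

step 1: dist = v0:9,v1:inf,v2:inf,v3:inf,v4:inf,v5:0,v6:inf,v7:inf
step 2: dist = v0:9,v1:24,v2:inf,v3:inf,v4:inf,v5:0,v6:inf,v7:inf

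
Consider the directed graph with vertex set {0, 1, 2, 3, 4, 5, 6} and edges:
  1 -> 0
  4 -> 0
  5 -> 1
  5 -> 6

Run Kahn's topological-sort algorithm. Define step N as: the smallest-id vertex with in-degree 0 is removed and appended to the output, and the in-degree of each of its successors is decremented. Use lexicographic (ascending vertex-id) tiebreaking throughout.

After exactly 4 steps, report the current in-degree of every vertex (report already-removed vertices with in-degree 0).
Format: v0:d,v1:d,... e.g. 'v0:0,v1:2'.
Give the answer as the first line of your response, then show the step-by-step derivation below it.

v0:1,v1:0,v2:0,v3:0,v4:0,v5:0,v6:0

step 1: output 2; order=[2]; indeg=(2,1,0,0,0,0,1)
step 2: output 3; order=[2,3]; indeg=(2,1,0,0,0,0,1)
step 3: output 4; order=[2,3,4]; indeg=(1,1,0,0,0,0,1)
step 4: output 5; order=[2,3,4,5]; indeg=(1,0,0,0,0,0,0)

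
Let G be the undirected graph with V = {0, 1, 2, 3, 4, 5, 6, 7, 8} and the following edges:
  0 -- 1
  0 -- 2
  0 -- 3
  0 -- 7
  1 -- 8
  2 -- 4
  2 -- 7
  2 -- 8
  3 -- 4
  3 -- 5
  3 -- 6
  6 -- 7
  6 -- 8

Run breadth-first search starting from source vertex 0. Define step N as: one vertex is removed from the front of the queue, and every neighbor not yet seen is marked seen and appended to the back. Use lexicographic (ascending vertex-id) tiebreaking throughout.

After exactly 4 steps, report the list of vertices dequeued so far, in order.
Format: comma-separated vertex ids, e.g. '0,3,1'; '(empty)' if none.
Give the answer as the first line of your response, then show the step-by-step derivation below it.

0,1,2,3

step 1: dequeue 0; queue=[1,2,3,7]; order=0
step 2: dequeue 1; queue=[2,3,7,8]; order=0,1
step 3: dequeue 2; queue=[3,7,8,4]; order=0,1,2
step 4: dequeue 3; queue=[7,8,4,5,6]; order=0,1,2,3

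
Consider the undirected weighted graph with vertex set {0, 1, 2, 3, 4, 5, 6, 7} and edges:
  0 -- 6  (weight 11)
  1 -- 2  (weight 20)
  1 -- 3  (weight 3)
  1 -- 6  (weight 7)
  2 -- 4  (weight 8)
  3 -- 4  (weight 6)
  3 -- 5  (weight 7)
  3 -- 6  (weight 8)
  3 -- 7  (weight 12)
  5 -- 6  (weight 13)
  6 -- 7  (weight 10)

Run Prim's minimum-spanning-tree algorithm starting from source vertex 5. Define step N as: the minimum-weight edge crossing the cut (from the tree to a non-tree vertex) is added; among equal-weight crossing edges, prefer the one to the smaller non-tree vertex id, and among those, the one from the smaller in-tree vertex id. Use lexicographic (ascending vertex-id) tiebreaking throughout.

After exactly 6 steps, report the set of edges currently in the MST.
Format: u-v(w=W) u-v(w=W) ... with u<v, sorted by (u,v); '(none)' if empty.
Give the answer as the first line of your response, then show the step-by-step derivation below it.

1-3(w=3) 1-6(w=7) 2-4(w=8) 3-4(w=6) 3-5(w=7) 6-7(w=10)

step 1: add edge 3-5 (w=7); MST = {3-5(w=7)}
step 2: add edge 1-3 (w=3); MST = {1-3(w=3) 3-5(w=7)}
step 3: add edge 3-4 (w=6); MST = {1-3(w=3) 3-4(w=6) 3-5(w=7)}
step 4: add edge 1-6 (w=7); MST = {1-3(w=3) 1-6(w=7) 3-4(w=6) 3-5(w=7)}
step 5: add edge 2-4 (w=8); MST = {1-3(w=3) 1-6(w=7) 2-4(w=8) 3-4(w=6) 3-5(w=7)}
step 6: add edge 6-7 (w=10); MST = {1-3(w=3) 1-6(w=7) 2-4(w=8) 3-4(w=6) 3-5(w=7) 6-7(w=10)}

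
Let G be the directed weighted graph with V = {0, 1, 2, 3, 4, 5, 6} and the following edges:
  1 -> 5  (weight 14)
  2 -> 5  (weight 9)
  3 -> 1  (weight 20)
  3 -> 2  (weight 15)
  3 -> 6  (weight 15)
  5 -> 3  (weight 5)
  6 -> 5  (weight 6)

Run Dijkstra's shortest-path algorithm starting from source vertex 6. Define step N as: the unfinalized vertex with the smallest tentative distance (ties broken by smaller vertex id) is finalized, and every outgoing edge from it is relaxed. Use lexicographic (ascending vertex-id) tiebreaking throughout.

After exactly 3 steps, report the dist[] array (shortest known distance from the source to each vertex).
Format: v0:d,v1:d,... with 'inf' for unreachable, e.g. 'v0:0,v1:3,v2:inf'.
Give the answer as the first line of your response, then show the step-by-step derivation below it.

v0:inf,v1:31,v2:26,v3:11,v4:inf,v5:6,v6:0

step 1: dist = v0:inf,v1:inf,v2:inf,v3:inf,v4:inf,v5:6,v6:0
step 2: dist = v0:inf,v1:inf,v2:inf,v3:11,v4:inf,v5:6,v6:0
step 3: dist = v0:inf,v1:31,v2:26,v3:11,v4:inf,v5:6,v6:0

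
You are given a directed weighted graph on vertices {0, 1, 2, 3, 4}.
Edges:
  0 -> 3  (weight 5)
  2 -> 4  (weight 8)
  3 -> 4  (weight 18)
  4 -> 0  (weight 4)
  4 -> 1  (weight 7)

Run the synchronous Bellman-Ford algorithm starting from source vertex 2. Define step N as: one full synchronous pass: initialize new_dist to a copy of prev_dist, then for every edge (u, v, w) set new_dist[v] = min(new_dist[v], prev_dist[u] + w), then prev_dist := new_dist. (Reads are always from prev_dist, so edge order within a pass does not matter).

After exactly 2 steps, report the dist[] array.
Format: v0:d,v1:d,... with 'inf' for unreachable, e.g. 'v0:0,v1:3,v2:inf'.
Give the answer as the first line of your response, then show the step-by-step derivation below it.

v0:12,v1:15,v2:0,v3:inf,v4:8

step 1: dist = v0:inf,v1:inf,v2:0,v3:inf,v4:8
step 2: dist = v0:12,v1:15,v2:0,v3:inf,v4:8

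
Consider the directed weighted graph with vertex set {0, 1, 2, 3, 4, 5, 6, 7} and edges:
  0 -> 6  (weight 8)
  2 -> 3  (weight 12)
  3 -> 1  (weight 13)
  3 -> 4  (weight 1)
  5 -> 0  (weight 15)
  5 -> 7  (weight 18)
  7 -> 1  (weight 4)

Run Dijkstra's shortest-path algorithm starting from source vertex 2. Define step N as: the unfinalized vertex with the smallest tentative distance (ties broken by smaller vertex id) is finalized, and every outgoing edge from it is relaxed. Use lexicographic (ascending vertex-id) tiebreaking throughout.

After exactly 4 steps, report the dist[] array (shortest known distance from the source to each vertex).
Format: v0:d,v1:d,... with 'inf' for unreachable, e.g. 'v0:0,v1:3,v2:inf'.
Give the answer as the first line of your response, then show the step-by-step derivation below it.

v0:inf,v1:25,v2:0,v3:12,v4:13,v5:inf,v6:inf,v7:inf

step 1: dist = v0:inf,v1:inf,v2:0,v3:12,v4:inf,v5:inf,v6:inf,v7:inf
step 2: dist = v0:inf,v1:25,v2:0,v3:12,v4:13,v5:inf,v6:inf,v7:inf
step 3: dist = v0:inf,v1:25,v2:0,v3:12,v4:13,v5:inf,v6:inf,v7:inf
step 4: dist = v0:inf,v1:25,v2:0,v3:12,v4:13,v5:inf,v6:inf,v7:inf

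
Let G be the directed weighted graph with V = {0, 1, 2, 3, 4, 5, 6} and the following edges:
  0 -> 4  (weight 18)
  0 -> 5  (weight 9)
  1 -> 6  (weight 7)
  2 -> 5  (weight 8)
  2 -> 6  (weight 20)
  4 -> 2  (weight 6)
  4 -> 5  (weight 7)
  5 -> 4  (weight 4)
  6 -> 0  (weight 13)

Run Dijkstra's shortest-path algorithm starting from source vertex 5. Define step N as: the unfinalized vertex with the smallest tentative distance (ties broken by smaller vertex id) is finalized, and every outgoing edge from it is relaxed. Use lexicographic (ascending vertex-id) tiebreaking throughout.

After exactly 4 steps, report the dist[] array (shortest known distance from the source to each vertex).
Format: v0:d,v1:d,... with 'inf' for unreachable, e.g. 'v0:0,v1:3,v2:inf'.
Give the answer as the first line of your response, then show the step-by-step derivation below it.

v0:43,v1:inf,v2:10,v3:inf,v4:4,v5:0,v6:30

step 1: dist = v0:inf,v1:inf,v2:inf,v3:inf,v4:4,v5:0,v6:inf
step 2: dist = v0:inf,v1:inf,v2:10,v3:inf,v4:4,v5:0,v6:inf
step 3: dist = v0:inf,v1:inf,v2:10,v3:inf,v4:4,v5:0,v6:30
step 4: dist = v0:43,v1:inf,v2:10,v3:inf,v4:4,v5:0,v6:30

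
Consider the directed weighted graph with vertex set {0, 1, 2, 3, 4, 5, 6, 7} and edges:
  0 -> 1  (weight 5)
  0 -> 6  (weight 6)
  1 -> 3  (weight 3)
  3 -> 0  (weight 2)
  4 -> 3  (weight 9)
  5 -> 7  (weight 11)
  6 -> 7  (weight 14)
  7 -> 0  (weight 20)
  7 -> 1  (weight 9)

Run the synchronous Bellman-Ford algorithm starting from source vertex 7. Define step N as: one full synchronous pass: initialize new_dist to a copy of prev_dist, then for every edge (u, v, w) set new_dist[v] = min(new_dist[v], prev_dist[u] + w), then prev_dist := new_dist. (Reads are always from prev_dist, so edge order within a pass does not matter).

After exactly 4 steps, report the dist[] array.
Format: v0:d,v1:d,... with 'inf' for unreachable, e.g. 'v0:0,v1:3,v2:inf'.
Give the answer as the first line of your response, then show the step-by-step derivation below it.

v0:14,v1:9,v2:inf,v3:12,v4:inf,v5:inf,v6:20,v7:0

step 1: dist = v0:20,v1:9,v2:inf,v3:inf,v4:inf,v5:inf,v6:inf,v7:0
step 2: dist = v0:20,v1:9,v2:inf,v3:12,v4:inf,v5:inf,v6:26,v7:0
step 3: dist = v0:14,v1:9,v2:inf,v3:12,v4:inf,v5:inf,v6:26,v7:0
step 4: dist = v0:14,v1:9,v2:inf,v3:12,v4:inf,v5:inf,v6:20,v7:0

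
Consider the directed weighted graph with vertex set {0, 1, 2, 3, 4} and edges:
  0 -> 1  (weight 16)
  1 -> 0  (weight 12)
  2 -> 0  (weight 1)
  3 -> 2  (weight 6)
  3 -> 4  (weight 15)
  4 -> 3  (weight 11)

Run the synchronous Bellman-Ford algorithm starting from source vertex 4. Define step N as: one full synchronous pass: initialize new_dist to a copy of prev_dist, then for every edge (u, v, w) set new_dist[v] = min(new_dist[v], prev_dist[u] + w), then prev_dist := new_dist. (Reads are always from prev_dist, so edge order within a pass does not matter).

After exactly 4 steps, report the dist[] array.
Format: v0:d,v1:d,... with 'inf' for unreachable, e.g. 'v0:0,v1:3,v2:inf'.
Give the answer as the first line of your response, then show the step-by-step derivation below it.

v0:18,v1:34,v2:17,v3:11,v4:0

step 1: dist = v0:inf,v1:inf,v2:inf,v3:11,v4:0
step 2: dist = v0:inf,v1:inf,v2:17,v3:11,v4:0
step 3: dist = v0:18,v1:inf,v2:17,v3:11,v4:0
step 4: dist = v0:18,v1:34,v2:17,v3:11,v4:0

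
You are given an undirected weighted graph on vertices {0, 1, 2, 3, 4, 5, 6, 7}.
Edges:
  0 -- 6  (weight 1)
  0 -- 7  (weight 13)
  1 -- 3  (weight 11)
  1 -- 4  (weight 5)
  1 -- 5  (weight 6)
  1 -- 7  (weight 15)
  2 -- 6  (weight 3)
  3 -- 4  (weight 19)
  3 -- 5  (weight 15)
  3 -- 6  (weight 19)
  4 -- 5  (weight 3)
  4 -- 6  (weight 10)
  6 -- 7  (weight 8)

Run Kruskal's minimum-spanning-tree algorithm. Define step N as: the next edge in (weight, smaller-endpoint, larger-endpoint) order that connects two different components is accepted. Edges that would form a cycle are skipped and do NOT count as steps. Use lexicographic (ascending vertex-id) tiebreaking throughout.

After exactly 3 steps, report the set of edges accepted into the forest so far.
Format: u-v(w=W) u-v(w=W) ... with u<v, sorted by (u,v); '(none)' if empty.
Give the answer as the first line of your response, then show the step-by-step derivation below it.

0-6(w=1) 2-6(w=3) 4-5(w=3)

step 1: add edge 0-6 (w=1); MST = {0-6(w=1)}
step 2: add edge 2-6 (w=3); MST = {0-6(w=1) 2-6(w=3)}
step 3: add edge 4-5 (w=3); MST = {0-6(w=1) 2-6(w=3) 4-5(w=3)}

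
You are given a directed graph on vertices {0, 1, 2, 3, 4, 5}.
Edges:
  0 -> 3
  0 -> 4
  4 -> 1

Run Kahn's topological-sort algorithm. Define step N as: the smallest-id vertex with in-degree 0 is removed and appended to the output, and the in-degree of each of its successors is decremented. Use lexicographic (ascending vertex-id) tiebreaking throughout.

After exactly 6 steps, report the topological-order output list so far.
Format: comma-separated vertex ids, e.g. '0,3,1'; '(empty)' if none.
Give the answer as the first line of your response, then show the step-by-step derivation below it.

0,2,3,4,1,5

step 1: output 0; order=[0]; indeg=(0,1,0,0,0,0)
step 2: output 2; order=[0,2]; indeg=(0,1,0,0,0,0)
step 3: output 3; order=[0,2,3]; indeg=(0,1,0,0,0,0)
step 4: output 4; order=[0,2,3,4]; indeg=(0,0,0,0,0,0)
step 5: output 1; order=[0,2,3,4,1]; indeg=(0,0,0,0,0,0)
step 6: output 5; order=[0,2,3,4,1,5]; indeg=(0,0,0,0,0,0)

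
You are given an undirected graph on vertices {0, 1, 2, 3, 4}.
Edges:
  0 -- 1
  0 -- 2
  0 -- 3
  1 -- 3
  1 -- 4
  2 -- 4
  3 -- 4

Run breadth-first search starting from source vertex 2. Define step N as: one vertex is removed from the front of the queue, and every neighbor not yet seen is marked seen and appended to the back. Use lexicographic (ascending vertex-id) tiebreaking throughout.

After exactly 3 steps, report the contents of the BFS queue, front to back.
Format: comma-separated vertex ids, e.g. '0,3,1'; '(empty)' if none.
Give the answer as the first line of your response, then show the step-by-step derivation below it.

1,3

step 1: dequeue 2; queue=[0,4]; order=2
step 2: dequeue 0; queue=[4,1,3]; order=2,0
step 3: dequeue 4; queue=[1,3]; order=2,0,4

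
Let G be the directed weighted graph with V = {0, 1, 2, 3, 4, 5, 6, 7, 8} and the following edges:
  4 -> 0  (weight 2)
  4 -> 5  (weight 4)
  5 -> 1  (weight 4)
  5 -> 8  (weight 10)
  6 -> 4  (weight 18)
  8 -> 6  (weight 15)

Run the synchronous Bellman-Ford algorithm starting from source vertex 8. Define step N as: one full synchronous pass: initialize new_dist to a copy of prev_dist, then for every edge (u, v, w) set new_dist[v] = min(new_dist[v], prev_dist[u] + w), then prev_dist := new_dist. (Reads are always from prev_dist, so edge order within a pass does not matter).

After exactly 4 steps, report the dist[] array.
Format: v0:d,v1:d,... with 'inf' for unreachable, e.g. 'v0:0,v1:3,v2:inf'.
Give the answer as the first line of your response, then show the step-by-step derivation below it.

v0:35,v1:41,v2:inf,v3:inf,v4:33,v5:37,v6:15,v7:inf,v8:0

step 1: dist = v0:inf,v1:inf,v2:inf,v3:inf,v4:inf,v5:inf,v6:15,v7:inf,v8:0
step 2: dist = v0:inf,v1:inf,v2:inf,v3:inf,v4:33,v5:inf,v6:15,v7:inf,v8:0
step 3: dist = v0:35,v1:inf,v2:inf,v3:inf,v4:33,v5:37,v6:15,v7:inf,v8:0
step 4: dist = v0:35,v1:41,v2:inf,v3:inf,v4:33,v5:37,v6:15,v7:inf,v8:0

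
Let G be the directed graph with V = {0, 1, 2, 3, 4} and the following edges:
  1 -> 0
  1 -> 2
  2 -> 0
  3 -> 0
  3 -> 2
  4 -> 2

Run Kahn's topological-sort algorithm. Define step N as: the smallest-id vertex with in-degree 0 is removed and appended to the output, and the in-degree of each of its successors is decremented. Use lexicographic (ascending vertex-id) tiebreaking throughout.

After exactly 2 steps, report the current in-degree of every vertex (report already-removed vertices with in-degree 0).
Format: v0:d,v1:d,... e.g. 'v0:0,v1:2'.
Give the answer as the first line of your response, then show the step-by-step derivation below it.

v0:1,v1:0,v2:1,v3:0,v4:0

step 1: output 1; order=[1]; indeg=(2,0,2,0,0)
step 2: output 3; order=[1,3]; indeg=(1,0,1,0,0)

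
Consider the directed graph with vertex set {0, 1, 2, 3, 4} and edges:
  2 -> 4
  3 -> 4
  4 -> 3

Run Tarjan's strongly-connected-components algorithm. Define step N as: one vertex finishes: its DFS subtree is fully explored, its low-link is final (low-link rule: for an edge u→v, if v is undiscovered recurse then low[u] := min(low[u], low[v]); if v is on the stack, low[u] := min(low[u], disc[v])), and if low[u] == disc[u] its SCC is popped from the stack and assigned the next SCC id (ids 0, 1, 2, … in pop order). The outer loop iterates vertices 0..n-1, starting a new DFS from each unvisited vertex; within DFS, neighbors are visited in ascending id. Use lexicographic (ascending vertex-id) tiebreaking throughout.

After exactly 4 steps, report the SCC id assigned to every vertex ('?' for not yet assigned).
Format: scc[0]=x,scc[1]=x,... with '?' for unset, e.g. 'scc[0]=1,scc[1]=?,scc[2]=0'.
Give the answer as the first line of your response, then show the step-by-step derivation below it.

scc[0]=0,scc[1]=1,scc[2]=?,scc[3]=2,scc[4]=2

step 1: low=(low[0]=0,low[1]=?,low[2]=?,low[3]=?,low[4]=?); scc=(scc[0]=0,scc[1]=?,scc[2]=?,scc[3]=?,scc[4]=?)
step 2: low=(low[0]=0,low[1]=1,low[2]=?,low[3]=?,low[4]=?); scc=(scc[0]=0,scc[1]=1,scc[2]=?,scc[3]=?,scc[4]=?)
step 3: low=(low[0]=0,low[1]=1,low[2]=2,low[3]=3,low[4]=3); scc=(scc[0]=0,scc[1]=1,scc[2]=?,scc[3]=?,scc[4]=?)
step 4: low=(low[0]=0,low[1]=1,low[2]=2,low[3]=3,low[4]=3); scc=(scc[0]=0,scc[1]=1,scc[2]=?,scc[3]=2,scc[4]=2)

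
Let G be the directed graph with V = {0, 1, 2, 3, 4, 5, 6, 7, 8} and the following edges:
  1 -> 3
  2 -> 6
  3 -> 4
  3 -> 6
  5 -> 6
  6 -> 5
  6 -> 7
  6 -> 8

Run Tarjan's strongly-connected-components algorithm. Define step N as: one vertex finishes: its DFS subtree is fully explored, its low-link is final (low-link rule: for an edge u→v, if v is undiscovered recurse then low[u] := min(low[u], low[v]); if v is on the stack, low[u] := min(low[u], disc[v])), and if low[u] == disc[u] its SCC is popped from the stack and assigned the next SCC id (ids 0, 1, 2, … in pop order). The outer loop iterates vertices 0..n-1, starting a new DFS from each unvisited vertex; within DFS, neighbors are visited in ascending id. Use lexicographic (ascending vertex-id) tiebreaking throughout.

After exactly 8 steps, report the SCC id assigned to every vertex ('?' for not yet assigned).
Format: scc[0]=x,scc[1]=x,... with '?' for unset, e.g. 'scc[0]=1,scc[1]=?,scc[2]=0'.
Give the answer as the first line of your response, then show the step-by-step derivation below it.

scc[0]=0,scc[1]=6,scc[2]=?,scc[3]=5,scc[4]=1,scc[5]=4,scc[6]=4,scc[7]=2,scc[8]=3

step 1: low=(low[0]=0,low[1]=?,low[2]=?,low[3]=?,low[4]=?,low[5]=?,low[6]=?,low[7]=?,low[8]=?); scc=(scc[0]=0,scc[1]=?,scc[2]=?,scc[3]=?,scc[4]=?,scc[5]=?,scc[6]=?,scc[7]=?,scc[8]=?)
step 2: low=(low[0]=0,low[1]=1,low[2]=?,low[3]=2,low[4]=3,low[5]=?,low[6]=?,low[7]=?,low[8]=?); scc=(scc[0]=0,scc[1]=?,scc[2]=?,scc[3]=?,scc[4]=1,scc[5]=?,scc[6]=?,scc[7]=?,scc[8]=?)
step 3: low=(low[0]=0,low[1]=1,low[2]=?,low[3]=2,low[4]=3,low[5]=4,low[6]=4,low[7]=?,low[8]=?); scc=(scc[0]=0,scc[1]=?,scc[2]=?,scc[3]=?,scc[4]=1,scc[5]=?,scc[6]=?,scc[7]=?,scc[8]=?)
step 4: low=(low[0]=0,low[1]=1,low[2]=?,low[3]=2,low[4]=3,low[5]=4,low[6]=4,low[7]=6,low[8]=?); scc=(scc[0]=0,scc[1]=?,scc[2]=?,scc[3]=?,scc[4]=1,scc[5]=?,scc[6]=?,scc[7]=2,scc[8]=?)
step 5: low=(low[0]=0,low[1]=1,low[2]=?,low[3]=2,low[4]=3,low[5]=4,low[6]=4,low[7]=6,low[8]=7); scc=(scc[0]=0,scc[1]=?,scc[2]=?,scc[3]=?,scc[4]=1,scc[5]=?,scc[6]=?,scc[7]=2,scc[8]=3)
step 6: low=(low[0]=0,low[1]=1,low[2]=?,low[3]=2,low[4]=3,low[5]=4,low[6]=4,low[7]=6,low[8]=7); scc=(scc[0]=0,scc[1]=?,scc[2]=?,scc[3]=?,scc[4]=1,scc[5]=4,scc[6]=4,scc[7]=2,scc[8]=3)
step 7: low=(low[0]=0,low[1]=1,low[2]=?,low[3]=2,low[4]=3,low[5]=4,low[6]=4,low[7]=6,low[8]=7); scc=(scc[0]=0,scc[1]=?,scc[2]=?,scc[3]=5,scc[4]=1,scc[5]=4,scc[6]=4,scc[7]=2,scc[8]=3)
step 8: low=(low[0]=0,low[1]=1,low[2]=?,low[3]=2,low[4]=3,low[5]=4,low[6]=4,low[7]=6,low[8]=7); scc=(scc[0]=0,scc[1]=6,scc[2]=?,scc[3]=5,scc[4]=1,scc[5]=4,scc[6]=4,scc[7]=2,scc[8]=3)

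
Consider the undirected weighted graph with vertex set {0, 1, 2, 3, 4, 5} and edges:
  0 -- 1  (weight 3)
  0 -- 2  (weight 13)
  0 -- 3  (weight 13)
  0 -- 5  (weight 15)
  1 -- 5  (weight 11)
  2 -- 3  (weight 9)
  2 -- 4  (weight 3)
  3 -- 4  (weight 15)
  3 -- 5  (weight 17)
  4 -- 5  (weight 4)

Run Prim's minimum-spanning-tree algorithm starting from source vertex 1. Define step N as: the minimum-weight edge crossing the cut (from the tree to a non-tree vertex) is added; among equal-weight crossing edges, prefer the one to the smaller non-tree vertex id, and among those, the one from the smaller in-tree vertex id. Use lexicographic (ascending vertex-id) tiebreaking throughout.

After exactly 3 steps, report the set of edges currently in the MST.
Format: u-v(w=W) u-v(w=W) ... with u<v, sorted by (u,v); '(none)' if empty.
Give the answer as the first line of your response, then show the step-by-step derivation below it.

0-1(w=3) 1-5(w=11) 4-5(w=4)

step 1: add edge 0-1 (w=3); MST = {0-1(w=3)}
step 2: add edge 1-5 (w=11); MST = {0-1(w=3) 1-5(w=11)}
step 3: add edge 4-5 (w=4); MST = {0-1(w=3) 1-5(w=11) 4-5(w=4)}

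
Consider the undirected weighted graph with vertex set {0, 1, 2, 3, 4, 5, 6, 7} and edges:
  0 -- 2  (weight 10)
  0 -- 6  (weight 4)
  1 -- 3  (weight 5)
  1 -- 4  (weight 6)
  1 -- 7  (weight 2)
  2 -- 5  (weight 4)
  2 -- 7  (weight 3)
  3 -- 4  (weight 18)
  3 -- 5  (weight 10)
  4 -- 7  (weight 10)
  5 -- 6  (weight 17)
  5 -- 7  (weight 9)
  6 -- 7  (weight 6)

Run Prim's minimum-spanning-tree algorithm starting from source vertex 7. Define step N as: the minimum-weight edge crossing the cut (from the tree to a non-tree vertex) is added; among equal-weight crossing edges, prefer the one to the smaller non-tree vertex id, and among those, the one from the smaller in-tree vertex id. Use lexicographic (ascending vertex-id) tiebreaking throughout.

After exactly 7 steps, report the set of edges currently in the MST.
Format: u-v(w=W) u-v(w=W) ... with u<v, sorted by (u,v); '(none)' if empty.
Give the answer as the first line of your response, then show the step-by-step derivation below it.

0-6(w=4) 1-3(w=5) 1-4(w=6) 1-7(w=2) 2-5(w=4) 2-7(w=3) 6-7(w=6)

step 1: add edge 1-7 (w=2); MST = {1-7(w=2)}
step 2: add edge 2-7 (w=3); MST = {1-7(w=2) 2-7(w=3)}
step 3: add edge 2-5 (w=4); MST = {1-7(w=2) 2-5(w=4) 2-7(w=3)}
step 4: add edge 1-3 (w=5); MST = {1-3(w=5) 1-7(w=2) 2-5(w=4) 2-7(w=3)}
step 5: add edge 1-4 (w=6); MST = {1-3(w=5) 1-4(w=6) 1-7(w=2) 2-5(w=4) 2-7(w=3)}
step 6: add edge 6-7 (w=6); MST = {1-3(w=5) 1-4(w=6) 1-7(w=2) 2-5(w=4) 2-7(w=3) 6-7(w=6)}
step 7: add edge 0-6 (w=4); MST = {0-6(w=4) 1-3(w=5) 1-4(w=6) 1-7(w=2) 2-5(w=4) 2-7(w=3) 6-7(w=6)}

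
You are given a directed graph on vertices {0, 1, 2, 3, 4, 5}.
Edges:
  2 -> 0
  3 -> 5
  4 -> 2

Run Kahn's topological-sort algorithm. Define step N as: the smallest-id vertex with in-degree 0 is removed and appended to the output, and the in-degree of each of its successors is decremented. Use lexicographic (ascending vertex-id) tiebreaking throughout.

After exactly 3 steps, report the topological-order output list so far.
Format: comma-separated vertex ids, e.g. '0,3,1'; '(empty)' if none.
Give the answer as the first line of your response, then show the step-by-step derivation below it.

1,3,4

step 1: output 1; order=[1]; indeg=(1,0,1,0,0,1)
step 2: output 3; order=[1,3]; indeg=(1,0,1,0,0,0)
step 3: output 4; order=[1,3,4]; indeg=(1,0,0,0,0,0)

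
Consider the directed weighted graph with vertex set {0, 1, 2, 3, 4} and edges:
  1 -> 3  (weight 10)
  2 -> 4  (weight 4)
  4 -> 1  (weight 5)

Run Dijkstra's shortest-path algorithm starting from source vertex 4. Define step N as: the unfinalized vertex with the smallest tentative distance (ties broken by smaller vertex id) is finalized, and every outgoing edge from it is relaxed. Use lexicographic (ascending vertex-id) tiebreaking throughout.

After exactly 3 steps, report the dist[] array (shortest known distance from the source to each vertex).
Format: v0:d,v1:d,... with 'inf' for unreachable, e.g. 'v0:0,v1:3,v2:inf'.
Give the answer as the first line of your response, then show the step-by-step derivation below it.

v0:inf,v1:5,v2:inf,v3:15,v4:0

step 1: dist = v0:inf,v1:5,v2:inf,v3:inf,v4:0
step 2: dist = v0:inf,v1:5,v2:inf,v3:15,v4:0
step 3: dist = v0:inf,v1:5,v2:inf,v3:15,v4:0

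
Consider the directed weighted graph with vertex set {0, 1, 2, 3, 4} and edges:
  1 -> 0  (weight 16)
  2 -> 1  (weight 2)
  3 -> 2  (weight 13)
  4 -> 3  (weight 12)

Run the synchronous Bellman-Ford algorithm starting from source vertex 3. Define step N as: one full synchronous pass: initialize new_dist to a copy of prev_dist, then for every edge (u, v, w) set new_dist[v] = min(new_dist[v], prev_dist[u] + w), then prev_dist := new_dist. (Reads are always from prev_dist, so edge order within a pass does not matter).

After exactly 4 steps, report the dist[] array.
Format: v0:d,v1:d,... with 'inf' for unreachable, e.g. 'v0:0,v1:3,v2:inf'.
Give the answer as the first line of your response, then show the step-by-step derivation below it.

v0:31,v1:15,v2:13,v3:0,v4:inf

step 1: dist = v0:inf,v1:inf,v2:13,v3:0,v4:inf
step 2: dist = v0:inf,v1:15,v2:13,v3:0,v4:inf
step 3: dist = v0:31,v1:15,v2:13,v3:0,v4:inf
step 4: dist = v0:31,v1:15,v2:13,v3:0,v4:inf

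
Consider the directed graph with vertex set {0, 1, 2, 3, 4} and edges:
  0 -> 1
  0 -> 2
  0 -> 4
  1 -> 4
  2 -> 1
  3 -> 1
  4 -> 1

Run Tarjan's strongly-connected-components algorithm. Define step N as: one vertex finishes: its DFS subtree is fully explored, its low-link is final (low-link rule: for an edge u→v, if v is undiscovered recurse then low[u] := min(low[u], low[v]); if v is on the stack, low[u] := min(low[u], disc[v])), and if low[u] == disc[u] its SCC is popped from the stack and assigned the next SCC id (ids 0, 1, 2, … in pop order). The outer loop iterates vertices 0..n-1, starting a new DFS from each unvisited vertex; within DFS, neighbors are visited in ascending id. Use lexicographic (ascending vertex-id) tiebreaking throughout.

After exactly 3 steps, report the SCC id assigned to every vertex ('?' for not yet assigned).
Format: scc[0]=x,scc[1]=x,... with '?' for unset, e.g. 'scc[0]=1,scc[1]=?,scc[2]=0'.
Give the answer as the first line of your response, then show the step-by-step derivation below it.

scc[0]=?,scc[1]=0,scc[2]=1,scc[3]=?,scc[4]=0

step 1: low=(low[0]=0,low[1]=1,low[2]=?,low[3]=?,low[4]=1); scc=(scc[0]=?,scc[1]=?,scc[2]=?,scc[3]=?,scc[4]=?)
step 2: low=(low[0]=0,low[1]=1,low[2]=?,low[3]=?,low[4]=1); scc=(scc[0]=?,scc[1]=0,scc[2]=?,scc[3]=?,scc[4]=0)
step 3: low=(low[0]=0,low[1]=1,low[2]=3,low[3]=?,low[4]=1); scc=(scc[0]=?,scc[1]=0,scc[2]=1,scc[3]=?,scc[4]=0)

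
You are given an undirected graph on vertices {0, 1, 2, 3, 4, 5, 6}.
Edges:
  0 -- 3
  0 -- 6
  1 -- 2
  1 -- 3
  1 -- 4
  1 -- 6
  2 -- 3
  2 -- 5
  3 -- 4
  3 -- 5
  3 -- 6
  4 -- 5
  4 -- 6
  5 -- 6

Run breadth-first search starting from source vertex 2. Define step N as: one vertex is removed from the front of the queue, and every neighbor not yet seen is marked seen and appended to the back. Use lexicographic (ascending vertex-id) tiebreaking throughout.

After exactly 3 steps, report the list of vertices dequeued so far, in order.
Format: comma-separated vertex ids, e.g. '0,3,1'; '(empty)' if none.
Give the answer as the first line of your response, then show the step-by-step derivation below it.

2,1,3

step 1: dequeue 2; queue=[1,3,5]; order=2
step 2: dequeue 1; queue=[3,5,4,6]; order=2,1
step 3: dequeue 3; queue=[5,4,6,0]; order=2,1,3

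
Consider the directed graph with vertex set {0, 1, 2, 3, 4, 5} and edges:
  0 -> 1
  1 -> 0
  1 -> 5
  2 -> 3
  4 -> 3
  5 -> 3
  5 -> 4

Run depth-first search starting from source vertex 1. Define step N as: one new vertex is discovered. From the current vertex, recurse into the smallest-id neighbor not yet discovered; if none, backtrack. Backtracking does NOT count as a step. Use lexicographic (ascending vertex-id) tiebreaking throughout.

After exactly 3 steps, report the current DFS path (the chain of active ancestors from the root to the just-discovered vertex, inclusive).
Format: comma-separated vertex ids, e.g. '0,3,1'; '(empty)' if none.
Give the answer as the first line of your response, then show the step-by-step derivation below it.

1,5

step 1: discover 1; path=1; order=1
step 2: discover 0; path=1>0; order=1,0
step 3: discover 5; path=1>5; order=1,0,5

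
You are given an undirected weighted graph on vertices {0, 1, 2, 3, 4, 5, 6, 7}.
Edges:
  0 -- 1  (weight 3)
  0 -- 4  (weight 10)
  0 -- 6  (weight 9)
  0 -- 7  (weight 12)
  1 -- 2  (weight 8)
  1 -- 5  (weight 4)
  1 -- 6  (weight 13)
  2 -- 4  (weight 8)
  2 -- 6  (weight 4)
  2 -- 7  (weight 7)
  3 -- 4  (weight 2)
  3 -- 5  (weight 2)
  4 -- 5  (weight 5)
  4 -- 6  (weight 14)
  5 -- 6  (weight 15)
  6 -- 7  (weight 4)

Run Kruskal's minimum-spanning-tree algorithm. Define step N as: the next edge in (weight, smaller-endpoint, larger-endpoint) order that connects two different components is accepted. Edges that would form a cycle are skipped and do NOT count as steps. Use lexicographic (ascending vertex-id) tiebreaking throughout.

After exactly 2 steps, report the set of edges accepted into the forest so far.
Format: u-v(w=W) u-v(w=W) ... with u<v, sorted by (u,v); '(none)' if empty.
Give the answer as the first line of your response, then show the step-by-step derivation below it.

3-4(w=2) 3-5(w=2)

step 1: add edge 3-4 (w=2); MST = {3-4(w=2)}
step 2: add edge 3-5 (w=2); MST = {3-4(w=2) 3-5(w=2)}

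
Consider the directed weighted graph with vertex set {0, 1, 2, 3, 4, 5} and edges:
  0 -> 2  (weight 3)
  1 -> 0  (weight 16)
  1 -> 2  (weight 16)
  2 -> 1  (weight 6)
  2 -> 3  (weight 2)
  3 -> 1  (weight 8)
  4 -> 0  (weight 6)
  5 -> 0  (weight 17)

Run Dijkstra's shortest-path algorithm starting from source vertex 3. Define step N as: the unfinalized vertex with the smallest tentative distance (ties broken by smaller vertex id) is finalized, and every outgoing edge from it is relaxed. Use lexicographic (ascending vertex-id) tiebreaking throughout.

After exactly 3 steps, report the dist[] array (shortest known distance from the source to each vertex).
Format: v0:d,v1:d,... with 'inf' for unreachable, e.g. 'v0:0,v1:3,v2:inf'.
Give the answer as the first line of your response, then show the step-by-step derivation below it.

v0:24,v1:8,v2:24,v3:0,v4:inf,v5:inf

step 1: dist = v0:inf,v1:8,v2:inf,v3:0,v4:inf,v5:inf
step 2: dist = v0:24,v1:8,v2:24,v3:0,v4:inf,v5:inf
step 3: dist = v0:24,v1:8,v2:24,v3:0,v4:inf,v5:inf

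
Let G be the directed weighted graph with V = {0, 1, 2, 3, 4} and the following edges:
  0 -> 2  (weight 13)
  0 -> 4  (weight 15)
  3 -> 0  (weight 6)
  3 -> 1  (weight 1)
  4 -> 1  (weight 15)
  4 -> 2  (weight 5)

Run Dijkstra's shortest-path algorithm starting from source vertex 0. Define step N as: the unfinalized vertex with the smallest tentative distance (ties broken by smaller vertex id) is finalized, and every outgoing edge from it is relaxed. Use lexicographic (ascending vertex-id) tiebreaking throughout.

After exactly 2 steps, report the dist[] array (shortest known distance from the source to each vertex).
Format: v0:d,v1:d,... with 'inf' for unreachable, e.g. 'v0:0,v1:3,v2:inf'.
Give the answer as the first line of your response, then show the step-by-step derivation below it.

v0:0,v1:inf,v2:13,v3:inf,v4:15

step 1: dist = v0:0,v1:inf,v2:13,v3:inf,v4:15
step 2: dist = v0:0,v1:inf,v2:13,v3:inf,v4:15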